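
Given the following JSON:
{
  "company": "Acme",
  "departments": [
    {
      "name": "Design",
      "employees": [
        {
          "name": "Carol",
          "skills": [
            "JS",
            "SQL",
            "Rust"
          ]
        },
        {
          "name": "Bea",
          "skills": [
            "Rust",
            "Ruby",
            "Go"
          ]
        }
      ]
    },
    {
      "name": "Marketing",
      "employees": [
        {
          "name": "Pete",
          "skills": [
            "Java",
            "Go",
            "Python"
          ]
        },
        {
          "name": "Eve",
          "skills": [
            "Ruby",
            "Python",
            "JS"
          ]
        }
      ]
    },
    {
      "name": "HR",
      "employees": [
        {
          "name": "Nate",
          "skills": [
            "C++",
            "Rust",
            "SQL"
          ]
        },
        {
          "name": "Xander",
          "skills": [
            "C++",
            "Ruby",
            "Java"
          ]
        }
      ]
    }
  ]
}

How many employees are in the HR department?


Path: departments[2].employees
Count: 2

ANSWER: 2


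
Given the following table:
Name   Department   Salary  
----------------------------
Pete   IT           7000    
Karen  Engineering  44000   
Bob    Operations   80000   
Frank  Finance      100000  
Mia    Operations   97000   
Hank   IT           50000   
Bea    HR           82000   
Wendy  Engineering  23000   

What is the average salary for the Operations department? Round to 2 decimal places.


Operations department members:
  Bob: 80000
  Mia: 97000
Sum = 177000
Count = 2
Average = 177000 / 2 = 88500.00

ANSWER: 88500.00


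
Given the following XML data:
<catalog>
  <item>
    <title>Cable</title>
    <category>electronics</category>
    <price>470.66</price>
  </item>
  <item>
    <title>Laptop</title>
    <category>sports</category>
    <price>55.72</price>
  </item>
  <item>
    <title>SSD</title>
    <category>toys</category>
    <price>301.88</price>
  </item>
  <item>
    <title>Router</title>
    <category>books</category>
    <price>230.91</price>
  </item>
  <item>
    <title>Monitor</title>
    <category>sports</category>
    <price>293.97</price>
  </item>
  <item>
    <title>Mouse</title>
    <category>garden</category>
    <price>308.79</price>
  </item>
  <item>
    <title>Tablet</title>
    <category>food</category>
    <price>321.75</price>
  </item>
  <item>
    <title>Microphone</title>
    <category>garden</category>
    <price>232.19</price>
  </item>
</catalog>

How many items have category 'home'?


Scanning <item> elements for <category>home</category>:
Count: 0

ANSWER: 0


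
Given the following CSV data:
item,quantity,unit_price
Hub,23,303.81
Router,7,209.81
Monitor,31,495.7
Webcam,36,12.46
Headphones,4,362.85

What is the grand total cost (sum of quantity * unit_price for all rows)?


Computing row totals:
  Hub: 23 * 303.81 = 6987.63
  Router: 7 * 209.81 = 1468.67
  Monitor: 31 * 495.7 = 15366.7
  Webcam: 36 * 12.46 = 448.56
  Headphones: 4 * 362.85 = 1451.4
Grand total = 6987.63 + 1468.67 + 15366.7 + 448.56 + 1451.4 = 25722.96

ANSWER: 25722.96


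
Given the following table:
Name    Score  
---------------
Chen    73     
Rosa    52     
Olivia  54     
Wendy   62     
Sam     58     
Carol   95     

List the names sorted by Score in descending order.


Sorting by Score (descending):
  Carol: 95
  Chen: 73
  Wendy: 62
  Sam: 58
  Olivia: 54
  Rosa: 52


ANSWER: Carol, Chen, Wendy, Sam, Olivia, Rosa


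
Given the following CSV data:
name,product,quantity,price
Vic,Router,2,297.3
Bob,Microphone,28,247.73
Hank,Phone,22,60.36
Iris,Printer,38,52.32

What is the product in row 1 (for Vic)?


Row 1: Vic
Column 'product' = Router

ANSWER: Router


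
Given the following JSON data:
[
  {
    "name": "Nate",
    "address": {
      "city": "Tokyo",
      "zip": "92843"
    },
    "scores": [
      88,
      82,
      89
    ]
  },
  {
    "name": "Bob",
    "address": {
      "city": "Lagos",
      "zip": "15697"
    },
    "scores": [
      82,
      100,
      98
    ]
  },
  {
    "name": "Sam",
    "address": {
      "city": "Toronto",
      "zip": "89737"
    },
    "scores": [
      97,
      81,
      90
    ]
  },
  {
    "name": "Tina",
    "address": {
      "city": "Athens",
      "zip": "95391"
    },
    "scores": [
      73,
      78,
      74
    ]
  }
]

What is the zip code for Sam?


Path: records[2].address.zip
Value: 89737

ANSWER: 89737


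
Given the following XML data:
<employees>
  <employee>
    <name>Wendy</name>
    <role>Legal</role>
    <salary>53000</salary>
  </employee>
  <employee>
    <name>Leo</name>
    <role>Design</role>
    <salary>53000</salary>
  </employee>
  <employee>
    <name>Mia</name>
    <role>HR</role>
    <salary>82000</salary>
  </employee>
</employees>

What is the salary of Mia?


Searching for <employee> with <name>Mia</name>
Found at position 3
<salary>82000</salary>

ANSWER: 82000


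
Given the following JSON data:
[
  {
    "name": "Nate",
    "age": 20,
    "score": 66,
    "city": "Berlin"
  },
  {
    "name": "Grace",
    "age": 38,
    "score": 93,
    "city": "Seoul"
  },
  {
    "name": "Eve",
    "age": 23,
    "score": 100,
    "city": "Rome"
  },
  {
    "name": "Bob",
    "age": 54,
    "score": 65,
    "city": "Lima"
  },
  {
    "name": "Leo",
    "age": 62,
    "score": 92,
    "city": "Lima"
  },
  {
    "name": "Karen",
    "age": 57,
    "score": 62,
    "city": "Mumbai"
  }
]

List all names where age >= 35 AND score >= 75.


Checking both conditions:
  Nate (age=20, score=66) -> no
  Grace (age=38, score=93) -> YES
  Eve (age=23, score=100) -> no
  Bob (age=54, score=65) -> no
  Leo (age=62, score=92) -> YES
  Karen (age=57, score=62) -> no


ANSWER: Grace, Leo


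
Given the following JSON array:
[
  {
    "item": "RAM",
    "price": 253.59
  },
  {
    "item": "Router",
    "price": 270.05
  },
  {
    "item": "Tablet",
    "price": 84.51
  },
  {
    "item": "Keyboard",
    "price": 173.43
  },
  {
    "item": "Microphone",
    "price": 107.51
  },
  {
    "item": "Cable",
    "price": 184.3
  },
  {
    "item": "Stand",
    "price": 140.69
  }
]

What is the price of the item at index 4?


Array index 4 -> Microphone
price = 107.51

ANSWER: 107.51


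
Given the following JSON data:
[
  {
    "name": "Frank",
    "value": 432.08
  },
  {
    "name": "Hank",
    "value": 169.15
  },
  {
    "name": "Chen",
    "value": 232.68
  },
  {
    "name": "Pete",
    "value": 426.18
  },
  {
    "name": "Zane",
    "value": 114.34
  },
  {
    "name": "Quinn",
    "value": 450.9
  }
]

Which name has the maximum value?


Comparing values:
  Frank: 432.08
  Hank: 169.15
  Chen: 232.68
  Pete: 426.18
  Zane: 114.34
  Quinn: 450.9
Maximum: Quinn (450.9)

ANSWER: Quinn


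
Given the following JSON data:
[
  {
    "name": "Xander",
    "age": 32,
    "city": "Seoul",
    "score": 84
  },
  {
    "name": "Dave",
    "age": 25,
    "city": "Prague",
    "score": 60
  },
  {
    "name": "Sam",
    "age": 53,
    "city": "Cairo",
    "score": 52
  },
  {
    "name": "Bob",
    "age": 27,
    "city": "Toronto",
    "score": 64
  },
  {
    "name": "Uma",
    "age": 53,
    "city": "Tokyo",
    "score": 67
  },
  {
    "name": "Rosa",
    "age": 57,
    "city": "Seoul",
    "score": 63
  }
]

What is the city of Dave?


Looking up record where name = Dave
Record index: 1
Field 'city' = Prague

ANSWER: Prague


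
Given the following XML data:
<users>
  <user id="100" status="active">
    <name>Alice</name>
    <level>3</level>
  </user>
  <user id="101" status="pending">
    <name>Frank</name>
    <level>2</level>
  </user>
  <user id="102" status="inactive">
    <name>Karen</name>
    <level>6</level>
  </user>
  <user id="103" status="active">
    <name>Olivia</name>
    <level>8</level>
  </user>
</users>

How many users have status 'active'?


Counting users with status='active':
  Alice (id=100) -> MATCH
  Olivia (id=103) -> MATCH
Count: 2

ANSWER: 2


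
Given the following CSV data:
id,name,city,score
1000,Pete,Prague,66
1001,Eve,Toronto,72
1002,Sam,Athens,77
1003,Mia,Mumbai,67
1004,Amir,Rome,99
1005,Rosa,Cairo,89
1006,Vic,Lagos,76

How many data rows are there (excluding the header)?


Counting rows (excluding header):
Header: id,name,city,score
Data rows: 7

ANSWER: 7


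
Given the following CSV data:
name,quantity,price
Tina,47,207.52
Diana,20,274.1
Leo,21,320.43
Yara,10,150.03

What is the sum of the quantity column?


Values in 'quantity' column:
  Row 1: 47
  Row 2: 20
  Row 3: 21
  Row 4: 10
Sum = 47 + 20 + 21 + 10 = 98

ANSWER: 98


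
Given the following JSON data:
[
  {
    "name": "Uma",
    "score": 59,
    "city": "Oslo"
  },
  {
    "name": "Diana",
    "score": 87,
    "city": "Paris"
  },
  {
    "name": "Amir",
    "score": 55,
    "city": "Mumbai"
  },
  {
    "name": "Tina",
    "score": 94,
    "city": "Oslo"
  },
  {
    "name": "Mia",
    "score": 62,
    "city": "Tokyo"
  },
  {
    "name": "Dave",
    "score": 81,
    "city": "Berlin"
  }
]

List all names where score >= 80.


Filtering records where score >= 80:
  Uma (score=59) -> no
  Diana (score=87) -> YES
  Amir (score=55) -> no
  Tina (score=94) -> YES
  Mia (score=62) -> no
  Dave (score=81) -> YES


ANSWER: Diana, Tina, Dave


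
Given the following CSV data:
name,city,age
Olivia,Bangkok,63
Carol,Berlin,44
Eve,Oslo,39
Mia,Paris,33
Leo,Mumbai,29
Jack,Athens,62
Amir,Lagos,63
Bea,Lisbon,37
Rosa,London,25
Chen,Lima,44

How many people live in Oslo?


Scanning city column for 'Oslo':
  Row 3: Eve -> MATCH
Total matches: 1

ANSWER: 1


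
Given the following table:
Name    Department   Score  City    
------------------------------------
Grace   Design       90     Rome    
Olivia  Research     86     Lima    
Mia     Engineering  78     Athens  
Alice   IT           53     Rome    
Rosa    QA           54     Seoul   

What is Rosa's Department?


Row 5: Rosa
Department = QA

ANSWER: QA


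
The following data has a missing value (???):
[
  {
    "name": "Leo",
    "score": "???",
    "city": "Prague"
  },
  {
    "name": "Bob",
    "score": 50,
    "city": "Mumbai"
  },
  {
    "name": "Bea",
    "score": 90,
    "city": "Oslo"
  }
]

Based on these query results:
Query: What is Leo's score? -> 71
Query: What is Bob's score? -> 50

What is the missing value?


The missing value is Leo's score
From query: Leo's score = 71

ANSWER: 71


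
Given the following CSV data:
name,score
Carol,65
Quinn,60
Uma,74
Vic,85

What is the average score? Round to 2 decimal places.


Scores: 65, 60, 74, 85
Sum = 284
Count = 4
Average = 284 / 4 = 71.00

ANSWER: 71.00


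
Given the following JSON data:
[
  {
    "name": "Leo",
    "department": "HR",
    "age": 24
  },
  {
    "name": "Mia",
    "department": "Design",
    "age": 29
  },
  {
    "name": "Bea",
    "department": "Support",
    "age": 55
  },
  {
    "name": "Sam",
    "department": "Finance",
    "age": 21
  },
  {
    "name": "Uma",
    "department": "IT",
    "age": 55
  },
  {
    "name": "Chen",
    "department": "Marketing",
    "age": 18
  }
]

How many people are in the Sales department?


Scanning records for department = Sales
  No matches found
Count: 0

ANSWER: 0


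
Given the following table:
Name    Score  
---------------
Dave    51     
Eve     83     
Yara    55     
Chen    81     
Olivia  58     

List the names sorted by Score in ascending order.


Sorting by Score (ascending):
  Dave: 51
  Yara: 55
  Olivia: 58
  Chen: 81
  Eve: 83


ANSWER: Dave, Yara, Olivia, Chen, Eve


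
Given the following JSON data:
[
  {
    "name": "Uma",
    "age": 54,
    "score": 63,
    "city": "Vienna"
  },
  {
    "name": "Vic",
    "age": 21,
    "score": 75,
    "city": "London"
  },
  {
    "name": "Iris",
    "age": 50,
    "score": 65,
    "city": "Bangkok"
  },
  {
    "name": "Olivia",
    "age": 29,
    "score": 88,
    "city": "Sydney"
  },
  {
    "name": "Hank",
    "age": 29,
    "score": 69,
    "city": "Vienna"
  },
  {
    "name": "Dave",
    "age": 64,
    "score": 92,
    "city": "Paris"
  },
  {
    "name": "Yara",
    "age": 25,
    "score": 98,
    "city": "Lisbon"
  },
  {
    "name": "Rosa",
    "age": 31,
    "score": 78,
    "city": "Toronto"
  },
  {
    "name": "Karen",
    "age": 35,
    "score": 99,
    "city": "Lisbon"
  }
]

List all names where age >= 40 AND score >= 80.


Checking both conditions:
  Uma (age=54, score=63) -> no
  Vic (age=21, score=75) -> no
  Iris (age=50, score=65) -> no
  Olivia (age=29, score=88) -> no
  Hank (age=29, score=69) -> no
  Dave (age=64, score=92) -> YES
  Yara (age=25, score=98) -> no
  Rosa (age=31, score=78) -> no
  Karen (age=35, score=99) -> no


ANSWER: Dave


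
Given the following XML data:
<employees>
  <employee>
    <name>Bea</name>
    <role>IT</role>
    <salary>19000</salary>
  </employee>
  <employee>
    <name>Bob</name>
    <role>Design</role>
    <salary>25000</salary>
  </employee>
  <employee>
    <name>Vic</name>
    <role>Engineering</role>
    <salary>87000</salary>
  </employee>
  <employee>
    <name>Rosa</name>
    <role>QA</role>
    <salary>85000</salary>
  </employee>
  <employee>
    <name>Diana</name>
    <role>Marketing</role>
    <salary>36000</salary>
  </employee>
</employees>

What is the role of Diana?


Searching for <employee> with <name>Diana</name>
Found at position 5
<role>Marketing</role>

ANSWER: Marketing


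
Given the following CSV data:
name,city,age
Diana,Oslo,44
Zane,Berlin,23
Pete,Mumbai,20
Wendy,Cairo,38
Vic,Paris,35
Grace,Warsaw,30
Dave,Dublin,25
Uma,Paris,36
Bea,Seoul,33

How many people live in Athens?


Scanning city column for 'Athens':
Total matches: 0

ANSWER: 0


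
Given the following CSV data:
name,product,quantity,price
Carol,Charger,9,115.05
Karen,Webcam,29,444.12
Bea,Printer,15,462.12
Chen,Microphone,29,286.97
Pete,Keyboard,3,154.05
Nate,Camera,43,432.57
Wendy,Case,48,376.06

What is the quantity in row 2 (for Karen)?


Row 2: Karen
Column 'quantity' = 29

ANSWER: 29


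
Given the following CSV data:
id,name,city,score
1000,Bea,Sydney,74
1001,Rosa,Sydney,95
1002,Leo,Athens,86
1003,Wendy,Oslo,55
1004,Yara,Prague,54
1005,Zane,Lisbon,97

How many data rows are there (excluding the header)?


Counting rows (excluding header):
Header: id,name,city,score
Data rows: 6

ANSWER: 6


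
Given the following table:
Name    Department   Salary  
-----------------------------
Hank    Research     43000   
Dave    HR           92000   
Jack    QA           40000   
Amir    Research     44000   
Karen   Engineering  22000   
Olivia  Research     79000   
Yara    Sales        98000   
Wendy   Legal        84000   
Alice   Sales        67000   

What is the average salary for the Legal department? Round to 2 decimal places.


Legal department members:
  Wendy: 84000
Sum = 84000
Count = 1
Average = 84000 / 1 = 84000.00

ANSWER: 84000.00


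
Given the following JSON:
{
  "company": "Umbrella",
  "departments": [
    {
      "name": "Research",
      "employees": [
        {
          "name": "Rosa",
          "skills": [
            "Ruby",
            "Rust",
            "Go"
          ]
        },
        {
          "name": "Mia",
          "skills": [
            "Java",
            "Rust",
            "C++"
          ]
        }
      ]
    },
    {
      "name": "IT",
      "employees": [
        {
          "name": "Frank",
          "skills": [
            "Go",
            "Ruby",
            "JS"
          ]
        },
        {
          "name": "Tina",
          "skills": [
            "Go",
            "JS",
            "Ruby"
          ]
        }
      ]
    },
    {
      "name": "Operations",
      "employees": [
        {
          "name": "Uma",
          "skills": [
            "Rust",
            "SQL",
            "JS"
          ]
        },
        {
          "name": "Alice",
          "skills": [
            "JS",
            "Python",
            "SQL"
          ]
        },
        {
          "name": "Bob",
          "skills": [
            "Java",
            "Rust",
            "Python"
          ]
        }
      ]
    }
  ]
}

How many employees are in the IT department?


Path: departments[1].employees
Count: 2

ANSWER: 2


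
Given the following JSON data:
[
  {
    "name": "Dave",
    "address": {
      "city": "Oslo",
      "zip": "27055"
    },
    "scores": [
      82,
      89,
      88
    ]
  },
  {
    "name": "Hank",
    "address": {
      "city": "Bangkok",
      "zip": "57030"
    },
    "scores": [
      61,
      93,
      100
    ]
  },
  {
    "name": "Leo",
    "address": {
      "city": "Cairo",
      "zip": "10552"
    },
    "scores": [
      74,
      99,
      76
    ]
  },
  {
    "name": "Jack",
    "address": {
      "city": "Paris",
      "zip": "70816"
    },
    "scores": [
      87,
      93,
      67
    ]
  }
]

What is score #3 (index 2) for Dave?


Path: records[0].scores[2]
Value: 88

ANSWER: 88


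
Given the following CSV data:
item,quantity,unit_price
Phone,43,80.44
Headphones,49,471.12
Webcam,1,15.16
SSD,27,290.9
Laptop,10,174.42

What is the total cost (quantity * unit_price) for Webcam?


Row: Webcam
quantity = 1
unit_price = 15.16
total = 1 * 15.16 = 15.16

ANSWER: 15.16


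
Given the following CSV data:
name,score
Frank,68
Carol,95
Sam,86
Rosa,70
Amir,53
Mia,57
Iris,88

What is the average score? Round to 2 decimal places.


Scores: 68, 95, 86, 70, 53, 57, 88
Sum = 517
Count = 7
Average = 517 / 7 = 73.86

ANSWER: 73.86


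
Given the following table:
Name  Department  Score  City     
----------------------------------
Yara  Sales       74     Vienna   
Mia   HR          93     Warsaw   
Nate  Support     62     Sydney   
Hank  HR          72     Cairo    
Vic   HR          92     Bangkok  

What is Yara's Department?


Row 1: Yara
Department = Sales

ANSWER: Sales


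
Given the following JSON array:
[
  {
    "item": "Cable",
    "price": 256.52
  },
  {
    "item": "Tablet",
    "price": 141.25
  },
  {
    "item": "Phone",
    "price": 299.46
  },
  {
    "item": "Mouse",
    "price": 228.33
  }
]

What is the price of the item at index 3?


Array index 3 -> Mouse
price = 228.33

ANSWER: 228.33


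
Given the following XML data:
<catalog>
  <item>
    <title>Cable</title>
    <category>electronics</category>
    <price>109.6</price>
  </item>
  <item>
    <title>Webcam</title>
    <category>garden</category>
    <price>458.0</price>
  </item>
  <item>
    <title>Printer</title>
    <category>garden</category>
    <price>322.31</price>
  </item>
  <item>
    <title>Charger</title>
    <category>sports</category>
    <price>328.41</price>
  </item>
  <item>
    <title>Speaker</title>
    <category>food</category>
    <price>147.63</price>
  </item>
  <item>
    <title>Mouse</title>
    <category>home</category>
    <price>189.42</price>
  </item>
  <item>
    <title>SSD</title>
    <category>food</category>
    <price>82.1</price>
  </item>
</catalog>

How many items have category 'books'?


Scanning <item> elements for <category>books</category>:
Count: 0

ANSWER: 0


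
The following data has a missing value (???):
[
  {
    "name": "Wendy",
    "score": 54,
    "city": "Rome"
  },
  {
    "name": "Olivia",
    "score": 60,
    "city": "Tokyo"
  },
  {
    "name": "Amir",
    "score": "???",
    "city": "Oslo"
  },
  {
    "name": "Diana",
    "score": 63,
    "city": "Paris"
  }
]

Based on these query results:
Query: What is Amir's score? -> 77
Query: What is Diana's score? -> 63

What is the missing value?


The missing value is Amir's score
From query: Amir's score = 77

ANSWER: 77


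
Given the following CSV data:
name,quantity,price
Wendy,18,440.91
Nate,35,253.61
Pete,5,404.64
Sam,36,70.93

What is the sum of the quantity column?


Values in 'quantity' column:
  Row 1: 18
  Row 2: 35
  Row 3: 5
  Row 4: 36
Sum = 18 + 35 + 5 + 36 = 94

ANSWER: 94


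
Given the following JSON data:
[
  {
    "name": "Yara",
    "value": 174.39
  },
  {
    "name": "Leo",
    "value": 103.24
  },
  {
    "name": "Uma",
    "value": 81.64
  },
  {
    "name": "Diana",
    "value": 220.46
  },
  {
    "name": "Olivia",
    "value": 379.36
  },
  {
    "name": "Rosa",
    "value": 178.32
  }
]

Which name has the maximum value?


Comparing values:
  Yara: 174.39
  Leo: 103.24
  Uma: 81.64
  Diana: 220.46
  Olivia: 379.36
  Rosa: 178.32
Maximum: Olivia (379.36)

ANSWER: Olivia


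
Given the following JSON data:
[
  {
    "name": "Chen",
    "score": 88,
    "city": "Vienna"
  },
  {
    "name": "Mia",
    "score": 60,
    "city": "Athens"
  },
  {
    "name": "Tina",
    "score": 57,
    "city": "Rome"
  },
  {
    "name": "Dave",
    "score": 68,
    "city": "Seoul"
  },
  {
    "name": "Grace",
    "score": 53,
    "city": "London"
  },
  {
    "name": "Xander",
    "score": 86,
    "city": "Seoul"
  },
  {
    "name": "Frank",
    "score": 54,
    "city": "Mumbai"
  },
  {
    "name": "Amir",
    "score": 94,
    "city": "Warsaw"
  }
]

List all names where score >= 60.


Filtering records where score >= 60:
  Chen (score=88) -> YES
  Mia (score=60) -> YES
  Tina (score=57) -> no
  Dave (score=68) -> YES
  Grace (score=53) -> no
  Xander (score=86) -> YES
  Frank (score=54) -> no
  Amir (score=94) -> YES


ANSWER: Chen, Mia, Dave, Xander, Amir


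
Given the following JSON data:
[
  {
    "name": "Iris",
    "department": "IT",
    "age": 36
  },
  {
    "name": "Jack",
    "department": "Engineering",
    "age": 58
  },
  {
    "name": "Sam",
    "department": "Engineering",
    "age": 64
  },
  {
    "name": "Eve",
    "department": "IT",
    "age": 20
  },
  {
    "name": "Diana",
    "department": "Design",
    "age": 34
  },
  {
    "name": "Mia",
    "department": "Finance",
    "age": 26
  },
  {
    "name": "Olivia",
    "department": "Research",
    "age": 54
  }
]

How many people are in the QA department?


Scanning records for department = QA
  No matches found
Count: 0

ANSWER: 0


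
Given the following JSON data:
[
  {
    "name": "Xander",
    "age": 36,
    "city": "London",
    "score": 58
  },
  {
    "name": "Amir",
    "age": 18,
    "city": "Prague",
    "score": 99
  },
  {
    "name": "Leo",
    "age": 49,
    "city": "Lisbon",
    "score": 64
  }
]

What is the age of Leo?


Looking up record where name = Leo
Record index: 2
Field 'age' = 49

ANSWER: 49


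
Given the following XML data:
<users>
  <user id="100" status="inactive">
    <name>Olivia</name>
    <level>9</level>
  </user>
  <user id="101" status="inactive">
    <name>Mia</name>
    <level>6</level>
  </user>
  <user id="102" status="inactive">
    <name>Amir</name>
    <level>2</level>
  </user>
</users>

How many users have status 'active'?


Counting users with status='active':
Count: 0

ANSWER: 0


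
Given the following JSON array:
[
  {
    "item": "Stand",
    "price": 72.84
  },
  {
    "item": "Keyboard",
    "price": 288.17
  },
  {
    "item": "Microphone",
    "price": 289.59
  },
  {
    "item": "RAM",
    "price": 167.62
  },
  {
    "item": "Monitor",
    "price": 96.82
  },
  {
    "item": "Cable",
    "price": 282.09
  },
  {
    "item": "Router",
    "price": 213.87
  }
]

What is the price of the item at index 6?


Array index 6 -> Router
price = 213.87

ANSWER: 213.87


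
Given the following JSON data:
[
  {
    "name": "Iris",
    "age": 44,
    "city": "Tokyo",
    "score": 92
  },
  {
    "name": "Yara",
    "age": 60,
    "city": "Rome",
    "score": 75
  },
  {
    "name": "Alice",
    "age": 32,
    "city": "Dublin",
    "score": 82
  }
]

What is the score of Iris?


Looking up record where name = Iris
Record index: 0
Field 'score' = 92

ANSWER: 92


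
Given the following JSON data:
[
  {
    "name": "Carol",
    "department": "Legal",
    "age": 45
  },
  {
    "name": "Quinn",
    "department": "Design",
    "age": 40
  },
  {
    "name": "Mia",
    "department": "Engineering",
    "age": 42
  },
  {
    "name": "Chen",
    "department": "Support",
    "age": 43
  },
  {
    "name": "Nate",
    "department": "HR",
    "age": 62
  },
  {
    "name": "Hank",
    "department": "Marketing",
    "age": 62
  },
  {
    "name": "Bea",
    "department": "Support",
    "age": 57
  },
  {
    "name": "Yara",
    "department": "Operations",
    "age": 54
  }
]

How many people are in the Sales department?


Scanning records for department = Sales
  No matches found
Count: 0

ANSWER: 0


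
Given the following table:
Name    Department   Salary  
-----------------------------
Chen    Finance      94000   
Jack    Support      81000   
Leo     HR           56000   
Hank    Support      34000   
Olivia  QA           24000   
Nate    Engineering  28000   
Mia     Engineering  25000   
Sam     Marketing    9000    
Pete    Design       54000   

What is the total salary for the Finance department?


Finance department members:
  Chen: 94000
Total = 94000 = 94000

ANSWER: 94000


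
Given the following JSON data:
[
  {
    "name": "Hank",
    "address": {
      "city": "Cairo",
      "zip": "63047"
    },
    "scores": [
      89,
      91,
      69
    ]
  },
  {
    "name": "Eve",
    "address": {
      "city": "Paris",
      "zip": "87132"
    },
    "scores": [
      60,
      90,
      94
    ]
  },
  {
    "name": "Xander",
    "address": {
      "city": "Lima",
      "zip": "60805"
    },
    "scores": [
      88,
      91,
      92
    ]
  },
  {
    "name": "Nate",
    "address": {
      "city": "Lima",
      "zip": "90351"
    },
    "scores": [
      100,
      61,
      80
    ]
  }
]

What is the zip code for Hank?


Path: records[0].address.zip
Value: 63047

ANSWER: 63047


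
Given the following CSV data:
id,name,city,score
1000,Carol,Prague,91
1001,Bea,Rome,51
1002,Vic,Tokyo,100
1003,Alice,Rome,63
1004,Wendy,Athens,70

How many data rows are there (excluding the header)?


Counting rows (excluding header):
Header: id,name,city,score
Data rows: 5

ANSWER: 5


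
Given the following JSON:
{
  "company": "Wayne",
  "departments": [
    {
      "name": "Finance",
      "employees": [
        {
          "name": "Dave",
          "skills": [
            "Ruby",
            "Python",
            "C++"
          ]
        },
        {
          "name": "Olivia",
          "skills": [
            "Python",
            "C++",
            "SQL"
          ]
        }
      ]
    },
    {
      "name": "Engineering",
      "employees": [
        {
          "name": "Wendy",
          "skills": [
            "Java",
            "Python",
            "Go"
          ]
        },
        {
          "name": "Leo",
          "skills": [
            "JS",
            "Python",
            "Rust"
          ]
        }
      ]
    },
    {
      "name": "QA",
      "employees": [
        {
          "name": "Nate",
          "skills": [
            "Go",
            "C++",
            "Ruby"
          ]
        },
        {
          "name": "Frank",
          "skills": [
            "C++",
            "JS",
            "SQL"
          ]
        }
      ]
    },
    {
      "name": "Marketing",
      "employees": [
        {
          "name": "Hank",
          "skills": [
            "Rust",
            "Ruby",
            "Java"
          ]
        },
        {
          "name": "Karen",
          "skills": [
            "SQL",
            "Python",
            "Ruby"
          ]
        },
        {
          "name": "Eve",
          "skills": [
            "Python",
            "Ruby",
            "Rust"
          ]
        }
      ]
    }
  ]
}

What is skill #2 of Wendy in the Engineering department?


Path: departments[1].employees[0].skills[1]
Value: Python

ANSWER: Python


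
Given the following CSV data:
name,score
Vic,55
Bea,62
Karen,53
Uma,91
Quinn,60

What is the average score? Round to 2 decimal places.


Scores: 55, 62, 53, 91, 60
Sum = 321
Count = 5
Average = 321 / 5 = 64.20

ANSWER: 64.20


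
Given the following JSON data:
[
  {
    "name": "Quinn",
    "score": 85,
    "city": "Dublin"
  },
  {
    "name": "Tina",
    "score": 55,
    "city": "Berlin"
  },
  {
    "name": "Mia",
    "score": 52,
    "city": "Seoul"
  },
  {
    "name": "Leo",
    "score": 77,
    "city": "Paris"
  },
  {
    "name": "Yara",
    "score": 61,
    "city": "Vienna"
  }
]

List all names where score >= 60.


Filtering records where score >= 60:
  Quinn (score=85) -> YES
  Tina (score=55) -> no
  Mia (score=52) -> no
  Leo (score=77) -> YES
  Yara (score=61) -> YES


ANSWER: Quinn, Leo, Yara


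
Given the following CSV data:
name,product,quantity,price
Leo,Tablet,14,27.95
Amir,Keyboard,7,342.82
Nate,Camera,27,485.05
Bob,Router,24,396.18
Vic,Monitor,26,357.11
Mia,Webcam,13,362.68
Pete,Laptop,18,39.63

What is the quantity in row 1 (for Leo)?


Row 1: Leo
Column 'quantity' = 14

ANSWER: 14


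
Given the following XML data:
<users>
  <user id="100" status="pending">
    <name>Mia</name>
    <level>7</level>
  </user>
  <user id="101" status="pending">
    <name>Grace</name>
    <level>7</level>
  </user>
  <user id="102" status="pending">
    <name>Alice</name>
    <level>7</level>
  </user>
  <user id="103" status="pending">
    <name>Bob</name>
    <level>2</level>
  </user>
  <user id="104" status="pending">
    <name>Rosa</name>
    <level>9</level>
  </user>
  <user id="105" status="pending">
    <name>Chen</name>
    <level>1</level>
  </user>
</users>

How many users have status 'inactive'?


Counting users with status='inactive':
Count: 0

ANSWER: 0


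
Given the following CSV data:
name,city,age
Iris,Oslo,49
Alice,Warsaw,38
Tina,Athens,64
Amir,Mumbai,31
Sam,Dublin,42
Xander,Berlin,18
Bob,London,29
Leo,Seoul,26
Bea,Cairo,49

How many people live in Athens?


Scanning city column for 'Athens':
  Row 3: Tina -> MATCH
Total matches: 1

ANSWER: 1


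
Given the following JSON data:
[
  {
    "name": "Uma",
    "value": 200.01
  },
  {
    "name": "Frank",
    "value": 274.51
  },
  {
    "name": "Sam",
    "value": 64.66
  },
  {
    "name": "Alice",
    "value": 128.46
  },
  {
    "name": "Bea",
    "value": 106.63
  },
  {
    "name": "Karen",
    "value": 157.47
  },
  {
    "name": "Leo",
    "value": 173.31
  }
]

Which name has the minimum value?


Comparing values:
  Uma: 200.01
  Frank: 274.51
  Sam: 64.66
  Alice: 128.46
  Bea: 106.63
  Karen: 157.47
  Leo: 173.31
Minimum: Sam (64.66)

ANSWER: Sam


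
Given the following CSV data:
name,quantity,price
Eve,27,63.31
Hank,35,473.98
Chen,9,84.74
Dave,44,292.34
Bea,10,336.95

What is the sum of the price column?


Values in 'price' column:
  Row 1: 63.31
  Row 2: 473.98
  Row 3: 84.74
  Row 4: 292.34
  Row 5: 336.95
Sum = 63.31 + 473.98 + 84.74 + 292.34 + 336.95 = 1251.32

ANSWER: 1251.32


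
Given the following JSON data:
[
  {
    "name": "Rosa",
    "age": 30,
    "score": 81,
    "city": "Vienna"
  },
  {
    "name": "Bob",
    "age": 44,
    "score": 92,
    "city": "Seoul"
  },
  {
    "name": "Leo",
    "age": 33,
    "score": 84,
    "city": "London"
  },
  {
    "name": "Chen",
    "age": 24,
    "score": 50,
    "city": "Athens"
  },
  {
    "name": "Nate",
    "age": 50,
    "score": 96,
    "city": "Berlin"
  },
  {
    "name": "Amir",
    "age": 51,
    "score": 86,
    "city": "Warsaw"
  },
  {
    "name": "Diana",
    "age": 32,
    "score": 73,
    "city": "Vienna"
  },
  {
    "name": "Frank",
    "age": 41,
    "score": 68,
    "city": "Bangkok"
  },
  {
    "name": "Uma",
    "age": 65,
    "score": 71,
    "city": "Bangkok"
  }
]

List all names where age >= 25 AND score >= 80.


Checking both conditions:
  Rosa (age=30, score=81) -> YES
  Bob (age=44, score=92) -> YES
  Leo (age=33, score=84) -> YES
  Chen (age=24, score=50) -> no
  Nate (age=50, score=96) -> YES
  Amir (age=51, score=86) -> YES
  Diana (age=32, score=73) -> no
  Frank (age=41, score=68) -> no
  Uma (age=65, score=71) -> no


ANSWER: Rosa, Bob, Leo, Nate, Amir


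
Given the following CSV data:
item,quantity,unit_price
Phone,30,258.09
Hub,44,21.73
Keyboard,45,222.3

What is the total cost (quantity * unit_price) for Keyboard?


Row: Keyboard
quantity = 45
unit_price = 222.3
total = 45 * 222.3 = 10003.5

ANSWER: 10003.5


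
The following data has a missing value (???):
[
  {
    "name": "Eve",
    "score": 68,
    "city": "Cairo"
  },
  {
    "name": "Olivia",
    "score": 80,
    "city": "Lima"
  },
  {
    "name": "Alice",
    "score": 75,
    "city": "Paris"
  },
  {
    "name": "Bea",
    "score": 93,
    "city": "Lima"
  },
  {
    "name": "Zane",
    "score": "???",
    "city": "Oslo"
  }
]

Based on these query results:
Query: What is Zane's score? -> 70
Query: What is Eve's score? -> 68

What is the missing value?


The missing value is Zane's score
From query: Zane's score = 70

ANSWER: 70


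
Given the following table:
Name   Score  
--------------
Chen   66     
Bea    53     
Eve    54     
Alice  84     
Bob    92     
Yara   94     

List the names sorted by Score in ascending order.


Sorting by Score (ascending):
  Bea: 53
  Eve: 54
  Chen: 66
  Alice: 84
  Bob: 92
  Yara: 94


ANSWER: Bea, Eve, Chen, Alice, Bob, Yara


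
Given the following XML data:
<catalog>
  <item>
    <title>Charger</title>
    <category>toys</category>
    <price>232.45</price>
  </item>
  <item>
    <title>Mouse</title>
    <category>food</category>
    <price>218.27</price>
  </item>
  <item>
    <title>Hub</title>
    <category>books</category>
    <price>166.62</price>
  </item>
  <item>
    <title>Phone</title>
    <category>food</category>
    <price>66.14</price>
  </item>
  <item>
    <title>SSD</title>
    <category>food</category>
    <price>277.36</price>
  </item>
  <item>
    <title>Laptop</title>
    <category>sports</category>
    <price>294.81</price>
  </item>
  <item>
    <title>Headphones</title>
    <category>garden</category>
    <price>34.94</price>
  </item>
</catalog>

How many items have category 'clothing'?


Scanning <item> elements for <category>clothing</category>:
Count: 0

ANSWER: 0


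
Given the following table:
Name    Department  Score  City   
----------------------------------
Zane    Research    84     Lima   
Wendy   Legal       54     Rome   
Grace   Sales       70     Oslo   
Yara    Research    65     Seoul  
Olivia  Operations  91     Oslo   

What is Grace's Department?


Row 3: Grace
Department = Sales

ANSWER: Sales


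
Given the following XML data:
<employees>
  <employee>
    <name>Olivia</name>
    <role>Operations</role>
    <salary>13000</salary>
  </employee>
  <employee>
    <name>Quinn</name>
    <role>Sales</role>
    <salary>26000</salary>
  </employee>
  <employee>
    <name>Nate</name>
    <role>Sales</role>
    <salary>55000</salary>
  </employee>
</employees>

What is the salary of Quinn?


Searching for <employee> with <name>Quinn</name>
Found at position 2
<salary>26000</salary>

ANSWER: 26000


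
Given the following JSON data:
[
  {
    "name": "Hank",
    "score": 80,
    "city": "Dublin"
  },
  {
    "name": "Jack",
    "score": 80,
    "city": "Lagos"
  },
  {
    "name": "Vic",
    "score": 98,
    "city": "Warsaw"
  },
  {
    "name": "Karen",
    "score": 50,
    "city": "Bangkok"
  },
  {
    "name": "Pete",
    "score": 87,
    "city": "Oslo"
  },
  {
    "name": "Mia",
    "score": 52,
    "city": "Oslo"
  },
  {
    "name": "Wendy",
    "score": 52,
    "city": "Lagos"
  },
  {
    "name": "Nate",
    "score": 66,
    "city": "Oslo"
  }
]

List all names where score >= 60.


Filtering records where score >= 60:
  Hank (score=80) -> YES
  Jack (score=80) -> YES
  Vic (score=98) -> YES
  Karen (score=50) -> no
  Pete (score=87) -> YES
  Mia (score=52) -> no
  Wendy (score=52) -> no
  Nate (score=66) -> YES


ANSWER: Hank, Jack, Vic, Pete, Nate


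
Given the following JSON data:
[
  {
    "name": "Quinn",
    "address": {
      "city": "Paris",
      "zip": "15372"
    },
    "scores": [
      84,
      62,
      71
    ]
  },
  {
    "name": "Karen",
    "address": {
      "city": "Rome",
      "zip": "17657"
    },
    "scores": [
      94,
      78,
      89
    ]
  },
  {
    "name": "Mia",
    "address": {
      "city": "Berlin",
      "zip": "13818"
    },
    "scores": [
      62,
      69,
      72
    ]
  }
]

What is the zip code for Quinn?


Path: records[0].address.zip
Value: 15372

ANSWER: 15372


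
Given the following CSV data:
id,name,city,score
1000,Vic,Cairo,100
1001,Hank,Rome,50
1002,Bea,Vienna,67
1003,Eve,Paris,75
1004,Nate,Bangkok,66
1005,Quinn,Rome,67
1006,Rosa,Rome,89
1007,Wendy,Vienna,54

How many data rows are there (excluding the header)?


Counting rows (excluding header):
Header: id,name,city,score
Data rows: 8

ANSWER: 8


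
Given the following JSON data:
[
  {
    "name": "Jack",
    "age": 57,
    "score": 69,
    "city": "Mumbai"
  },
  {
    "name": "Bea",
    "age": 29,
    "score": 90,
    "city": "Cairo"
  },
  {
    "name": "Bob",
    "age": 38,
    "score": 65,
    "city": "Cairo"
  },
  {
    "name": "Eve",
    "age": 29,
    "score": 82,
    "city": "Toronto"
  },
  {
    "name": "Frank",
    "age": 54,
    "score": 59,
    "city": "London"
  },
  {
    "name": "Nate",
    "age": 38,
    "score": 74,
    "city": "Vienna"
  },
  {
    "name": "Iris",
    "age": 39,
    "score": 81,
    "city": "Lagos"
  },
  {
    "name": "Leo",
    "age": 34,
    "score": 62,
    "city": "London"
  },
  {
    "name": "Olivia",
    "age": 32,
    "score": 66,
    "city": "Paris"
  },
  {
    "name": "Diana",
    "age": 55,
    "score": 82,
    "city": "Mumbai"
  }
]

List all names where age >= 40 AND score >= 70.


Checking both conditions:
  Jack (age=57, score=69) -> no
  Bea (age=29, score=90) -> no
  Bob (age=38, score=65) -> no
  Eve (age=29, score=82) -> no
  Frank (age=54, score=59) -> no
  Nate (age=38, score=74) -> no
  Iris (age=39, score=81) -> no
  Leo (age=34, score=62) -> no
  Olivia (age=32, score=66) -> no
  Diana (age=55, score=82) -> YES


ANSWER: Diana


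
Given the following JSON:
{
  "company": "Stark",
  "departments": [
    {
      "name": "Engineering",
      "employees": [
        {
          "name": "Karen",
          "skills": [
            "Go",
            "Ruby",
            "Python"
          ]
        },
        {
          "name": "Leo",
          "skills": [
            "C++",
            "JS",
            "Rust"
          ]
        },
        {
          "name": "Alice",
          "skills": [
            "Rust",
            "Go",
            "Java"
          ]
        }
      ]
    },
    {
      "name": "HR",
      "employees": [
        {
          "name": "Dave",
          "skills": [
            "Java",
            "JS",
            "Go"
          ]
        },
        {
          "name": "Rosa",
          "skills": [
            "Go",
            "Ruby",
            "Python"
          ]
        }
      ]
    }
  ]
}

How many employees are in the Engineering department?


Path: departments[0].employees
Count: 3

ANSWER: 3


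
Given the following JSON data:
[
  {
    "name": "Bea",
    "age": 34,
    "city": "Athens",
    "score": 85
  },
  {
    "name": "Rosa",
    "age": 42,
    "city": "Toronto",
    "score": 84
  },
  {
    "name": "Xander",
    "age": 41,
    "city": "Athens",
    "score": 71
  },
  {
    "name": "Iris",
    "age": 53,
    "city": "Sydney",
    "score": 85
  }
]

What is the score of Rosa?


Looking up record where name = Rosa
Record index: 1
Field 'score' = 84

ANSWER: 84


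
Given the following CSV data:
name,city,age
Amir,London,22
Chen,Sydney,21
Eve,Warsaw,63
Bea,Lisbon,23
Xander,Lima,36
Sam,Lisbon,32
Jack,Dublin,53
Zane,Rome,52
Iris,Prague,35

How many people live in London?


Scanning city column for 'London':
  Row 1: Amir -> MATCH
Total matches: 1

ANSWER: 1


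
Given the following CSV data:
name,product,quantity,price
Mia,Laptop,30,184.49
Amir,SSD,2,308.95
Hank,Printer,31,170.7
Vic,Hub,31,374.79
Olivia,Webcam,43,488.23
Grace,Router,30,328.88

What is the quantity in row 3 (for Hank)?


Row 3: Hank
Column 'quantity' = 31

ANSWER: 31


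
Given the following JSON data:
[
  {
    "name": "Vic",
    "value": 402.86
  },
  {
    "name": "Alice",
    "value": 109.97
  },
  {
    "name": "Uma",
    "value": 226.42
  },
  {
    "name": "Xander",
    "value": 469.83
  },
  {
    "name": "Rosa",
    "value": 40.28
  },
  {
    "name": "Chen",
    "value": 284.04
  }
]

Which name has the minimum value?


Comparing values:
  Vic: 402.86
  Alice: 109.97
  Uma: 226.42
  Xander: 469.83
  Rosa: 40.28
  Chen: 284.04
Minimum: Rosa (40.28)

ANSWER: Rosa
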